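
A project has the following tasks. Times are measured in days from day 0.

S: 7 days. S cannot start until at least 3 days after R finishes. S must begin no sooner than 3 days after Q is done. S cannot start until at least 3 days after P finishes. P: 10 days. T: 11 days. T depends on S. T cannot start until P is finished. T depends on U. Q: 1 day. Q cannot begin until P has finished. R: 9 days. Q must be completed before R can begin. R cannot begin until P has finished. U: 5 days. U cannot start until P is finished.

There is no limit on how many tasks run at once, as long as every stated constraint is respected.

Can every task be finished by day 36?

Nothing blocks P, so it runs from day 0 to day 10.
U waits on P (finishes day 10), so it starts at day 10 and finishes at 10 + 5 = day 15.
Q waits on P (finishes day 10), so it starts at day 10 and finishes at 10 + 1 = day 11.
R needs all of Q (finishes day 11); P (finishes day 10). That puts its earliest start at day 11; it finishes at 11 + 9 = day 20.
S needs all of R (finishes day 20, plus 3-day gap → day 23); Q (finishes day 11, plus 3-day gap → day 14); P (finishes day 10, plus 3-day gap → day 13). That puts its earliest start at day 23; it finishes at 23 + 7 = day 30.
T needs all of S (finishes day 30); P (finishes day 10); U (finishes day 15). That puts its earliest start at day 30; it finishes at 30 + 11 = day 41.
The earliest everything can be done is day 41, which is after the deadline of 36, so it is not possible.

No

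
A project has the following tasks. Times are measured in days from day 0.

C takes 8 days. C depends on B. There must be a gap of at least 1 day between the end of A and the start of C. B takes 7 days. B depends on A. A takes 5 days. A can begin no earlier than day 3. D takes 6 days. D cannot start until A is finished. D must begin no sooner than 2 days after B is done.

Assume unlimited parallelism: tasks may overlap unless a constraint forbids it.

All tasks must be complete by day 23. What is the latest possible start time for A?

3

C must finish by day 23; it takes 8 days, so it must start by 23 − 8 = day 15.
To finish by day 23, D (duration 6) must start no later than day 17.
B has several dependents: C (must start by day 15); D (must start by day 17, minus 2-day gap → day 15). The earliest of those limits is day 15, so B must start by 15 − 7 = day 8.
A feeds B (must start by day 8); C (must start by day 15, minus 1-day gap → day 14); D (must start by day 17). Taking the minimum, A must finish by day 8 and start by 8 − 5 = day 3.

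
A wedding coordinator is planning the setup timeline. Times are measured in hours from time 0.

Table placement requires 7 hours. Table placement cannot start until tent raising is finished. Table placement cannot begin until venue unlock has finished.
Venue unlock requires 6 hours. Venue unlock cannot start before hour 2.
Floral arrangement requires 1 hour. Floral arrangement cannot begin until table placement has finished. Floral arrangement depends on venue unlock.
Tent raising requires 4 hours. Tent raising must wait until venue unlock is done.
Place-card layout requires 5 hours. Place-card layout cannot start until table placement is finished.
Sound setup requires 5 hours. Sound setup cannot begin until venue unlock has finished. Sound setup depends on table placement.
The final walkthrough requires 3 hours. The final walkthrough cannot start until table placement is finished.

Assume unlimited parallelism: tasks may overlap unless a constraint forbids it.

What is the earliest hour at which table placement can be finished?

Venue unlock waits on its own release at hour 2, so it starts at hour 2 and finishes at 2 + 6 = hour 8.
Tent raising cannot begin until venue unlock (finishes hour 8). It runs from hour 8 to 8 + 4 = hour 12.
Table placement has to wait for tent raising (finishes hour 12); venue unlock (finishes hour 8). The latest of these is hour 12, so table placement runs hour 12 to 12 + 7 = hour 19.

19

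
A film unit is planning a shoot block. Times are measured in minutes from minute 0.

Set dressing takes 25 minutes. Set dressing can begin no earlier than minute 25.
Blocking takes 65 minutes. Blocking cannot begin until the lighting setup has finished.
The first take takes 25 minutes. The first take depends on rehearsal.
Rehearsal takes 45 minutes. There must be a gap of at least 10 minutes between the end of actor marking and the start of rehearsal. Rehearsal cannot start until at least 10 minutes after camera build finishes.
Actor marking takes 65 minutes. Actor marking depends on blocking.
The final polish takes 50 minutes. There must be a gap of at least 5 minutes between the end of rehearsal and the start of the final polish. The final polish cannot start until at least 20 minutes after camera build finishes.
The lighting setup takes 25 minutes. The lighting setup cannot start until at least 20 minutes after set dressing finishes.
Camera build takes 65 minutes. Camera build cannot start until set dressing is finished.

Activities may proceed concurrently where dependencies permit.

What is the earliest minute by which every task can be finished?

After its own release at minute 25, set dressing can start at minute 25 and finishes at minute 50.
After set dressing (finishes minute 50), camera build can start at minute 50 and finishes at minute 115.
The lighting setup cannot begin until set dressing (finishes minute 50, plus 20-minute gap → minute 70). It runs from minute 70 to 70 + 25 = minute 95.
Blocking cannot begin until the lighting setup (finishes minute 95). It runs from minute 95 to 95 + 65 = minute 160.
After blocking (finishes minute 160), actor marking can start at minute 160 and finishes at minute 225.
For rehearsal: actor marking (finishes minute 225, plus 10-minute gap → minute 235); camera build (finishes minute 115, plus 10-minute gap → minute 125). Taking the maximum gives a start of minute 235, and it finishes at 235 + 45 = minute 280.
The first take cannot begin until rehearsal (finishes minute 280). It runs from minute 280 to 280 + 25 = minute 305.
For the final polish: rehearsal (finishes minute 280, plus 5-minute gap → minute 285); camera build (finishes minute 115, plus 20-minute gap → minute 135). Taking the maximum gives a start of minute 285, and it finishes at 285 + 50 = minute 335.
All tasks are finished once the last one completes. Finish times: Set dressing at 50, The lighting setup at 95, Camera build at 115, Blocking at 160, Actor marking at 225, Rehearsal at 280, The final polish at 335, The first take at 305. The latest is minute 335.

335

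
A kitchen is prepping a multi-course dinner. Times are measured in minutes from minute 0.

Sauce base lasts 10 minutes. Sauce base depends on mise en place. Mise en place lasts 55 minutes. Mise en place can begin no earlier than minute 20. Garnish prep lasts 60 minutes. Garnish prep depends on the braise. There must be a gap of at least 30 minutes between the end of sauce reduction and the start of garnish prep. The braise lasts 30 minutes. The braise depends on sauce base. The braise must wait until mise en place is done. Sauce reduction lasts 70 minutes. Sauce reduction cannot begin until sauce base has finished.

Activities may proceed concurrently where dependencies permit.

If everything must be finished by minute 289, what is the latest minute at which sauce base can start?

Garnish prep must finish by minute 289; it takes 60 minutes, so it must start by 289 − 60 = minute 229.
Since garnish prep (must start by minute 229) depends on it, the braise must finish by minute 229. Backing off its 30-minute duration gives a latest start of minute 199.
Since garnish prep (must start by minute 229, minus 30-minute gap → minute 199) depends on it, sauce reduction must finish by minute 199. Backing off its 70-minute duration gives a latest start of minute 129.
Sauce base must finish in time for the braise (must start by minute 199); sauce reduction (must start by minute 129). The tightest is minute 129, so sauce base must start by 129 − 10 = minute 119.

119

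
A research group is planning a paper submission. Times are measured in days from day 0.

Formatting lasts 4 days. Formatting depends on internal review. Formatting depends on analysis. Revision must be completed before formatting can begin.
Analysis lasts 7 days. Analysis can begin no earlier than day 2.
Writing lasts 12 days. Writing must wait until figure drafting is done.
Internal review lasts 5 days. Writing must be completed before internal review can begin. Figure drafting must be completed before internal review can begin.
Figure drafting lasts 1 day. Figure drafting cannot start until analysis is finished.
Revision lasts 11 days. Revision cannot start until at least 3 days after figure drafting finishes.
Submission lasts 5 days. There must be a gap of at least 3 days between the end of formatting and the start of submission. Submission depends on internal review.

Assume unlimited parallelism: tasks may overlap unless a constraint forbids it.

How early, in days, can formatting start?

Analysis waits on its own release at day 2, so it starts at day 2 and finishes at 2 + 7 = day 9.
After analysis (finishes day 9), figure drafting can start at day 9 and finishes at day 10.
Revision cannot begin until figure drafting (finishes day 10, plus 3-day gap → day 13). It runs from day 13 to 13 + 11 = day 24.
Writing waits on figure drafting (finishes day 10), so it starts at day 10 and finishes at 10 + 12 = day 22.
Internal review has to wait for writing (finishes day 22); figure drafting (finishes day 10). The latest of these is day 22, so internal review runs day 22 to 22 + 5 = day 27.
Formatting waits on internal review (finishes day 27); analysis (finishes day 9); revision (finishes day 24). The latest of these is day 27, which is the earliest formatting can start.

27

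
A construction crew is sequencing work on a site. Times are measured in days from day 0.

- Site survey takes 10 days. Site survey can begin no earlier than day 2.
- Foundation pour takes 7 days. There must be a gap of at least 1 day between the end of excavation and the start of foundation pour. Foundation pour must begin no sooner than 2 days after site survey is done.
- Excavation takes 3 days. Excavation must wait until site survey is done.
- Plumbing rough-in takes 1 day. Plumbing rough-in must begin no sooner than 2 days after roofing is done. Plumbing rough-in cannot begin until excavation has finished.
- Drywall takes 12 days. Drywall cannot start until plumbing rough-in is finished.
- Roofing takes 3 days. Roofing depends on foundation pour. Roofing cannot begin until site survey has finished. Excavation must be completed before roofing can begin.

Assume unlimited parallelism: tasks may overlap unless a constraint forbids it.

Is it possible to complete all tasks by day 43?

Yes

After its own release at day 2, site survey can start at day 2 and finishes at day 12.
Excavation waits on site survey (finishes day 12), so it starts at day 12 and finishes at 12 + 3 = day 15.
For foundation pour: excavation (finishes day 15, plus 1-day gap → day 16); site survey (finishes day 12, plus 2-day gap → day 14). Taking the maximum gives a start of day 16, and it finishes at 16 + 7 = day 23.
Roofing cannot start until foundation pour (finishes day 23); site survey (finishes day 12); excavation (finishes day 15). The controlling bound is day 23, so roofing finishes at 23 + 3 = day 26.
For plumbing rough-in: roofing (finishes day 26, plus 2-day gap → day 28); excavation (finishes day 15). Taking the maximum gives a start of day 28, and it finishes at 28 + 1 = day 29.
After plumbing rough-in (finishes day 29), drywall can start at day 29 and finishes at day 41.
Every task is finished by day 41, which is no later than the deadline of 43, so the schedule is feasible.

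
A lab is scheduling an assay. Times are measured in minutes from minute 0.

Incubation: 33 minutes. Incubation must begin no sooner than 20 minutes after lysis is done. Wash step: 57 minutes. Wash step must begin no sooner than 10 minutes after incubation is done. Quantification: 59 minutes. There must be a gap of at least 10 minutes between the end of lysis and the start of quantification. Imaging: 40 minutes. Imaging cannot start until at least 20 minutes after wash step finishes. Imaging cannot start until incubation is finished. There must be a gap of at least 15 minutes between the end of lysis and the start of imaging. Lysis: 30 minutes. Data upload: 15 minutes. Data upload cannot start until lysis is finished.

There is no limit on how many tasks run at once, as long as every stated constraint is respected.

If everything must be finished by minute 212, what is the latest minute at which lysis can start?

2

Imaging has no dependents, so it just needs to finish by minute 212. Starting by 212 − 40 = minute 172 achieves that.
Wash step has to be done before imaging (must start by minute 172, minus 20-minute gap → minute 152). That means finishing by minute 152, i.e. starting by 152 − 57 = minute 95.
Incubation must finish in time for wash step (must start by minute 95, minus 10-minute gap → minute 85); imaging (must start by minute 172). The tightest is minute 85, so incubation must start by 85 − 33 = minute 52.
Quantification has no dependents, so it just needs to finish by minute 212. Starting by 212 − 59 = minute 153 achieves that.
To finish by minute 212, data upload (duration 15) must start no later than minute 197.
Lysis must finish in time for incubation (must start by minute 52, minus 20-minute gap → minute 32); imaging (must start by minute 172, minus 15-minute gap → minute 157); quantification (must start by minute 153, minus 10-minute gap → minute 143); data upload (must start by minute 197). The tightest is minute 32, so lysis must start by 32 − 30 = minute 2.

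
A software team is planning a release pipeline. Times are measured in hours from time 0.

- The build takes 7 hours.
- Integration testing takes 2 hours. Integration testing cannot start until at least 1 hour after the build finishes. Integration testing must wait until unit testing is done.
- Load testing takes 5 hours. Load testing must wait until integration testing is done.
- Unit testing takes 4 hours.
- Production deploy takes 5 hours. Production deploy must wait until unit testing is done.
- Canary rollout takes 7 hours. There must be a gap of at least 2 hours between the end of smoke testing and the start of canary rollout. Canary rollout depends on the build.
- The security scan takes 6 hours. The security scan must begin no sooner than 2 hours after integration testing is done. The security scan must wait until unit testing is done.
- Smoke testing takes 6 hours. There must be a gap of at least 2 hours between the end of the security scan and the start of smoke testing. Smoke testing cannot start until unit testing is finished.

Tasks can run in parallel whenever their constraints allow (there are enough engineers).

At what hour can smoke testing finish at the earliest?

Unit testing has no prerequisites, so it starts at hour 0 and finishes at hour 4.
Nothing blocks the build, so it runs from hour 0 to hour 7.
Integration testing cannot start until the build (finishes hour 7, plus 1-hour gap → hour 8); unit testing (finishes hour 4). The controlling bound is hour 8, so integration testing finishes at 8 + 2 = hour 10.
For the security scan: integration testing (finishes hour 10, plus 2-hour gap → hour 12); unit testing (finishes hour 4). Taking the maximum gives a start of hour 12, and it finishes at 12 + 6 = hour 18.
Smoke testing cannot start until the security scan (finishes hour 18, plus 2-hour gap → hour 20); unit testing (finishes hour 4). The controlling bound is hour 20, so smoke testing finishes at 20 + 6 = hour 26.

26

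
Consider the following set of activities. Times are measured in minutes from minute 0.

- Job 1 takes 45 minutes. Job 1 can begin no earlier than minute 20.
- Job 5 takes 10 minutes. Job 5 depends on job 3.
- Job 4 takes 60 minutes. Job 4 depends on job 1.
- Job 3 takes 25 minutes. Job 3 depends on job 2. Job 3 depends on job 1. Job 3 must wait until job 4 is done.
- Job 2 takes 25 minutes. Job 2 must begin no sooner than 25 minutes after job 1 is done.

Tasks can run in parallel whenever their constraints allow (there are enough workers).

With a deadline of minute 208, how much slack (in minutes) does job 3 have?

48

Job 1 waits on its own release at minute 20, so it starts at minute 20 and finishes at 20 + 45 = minute 65.
Job 4 cannot begin until job 1 (finishes minute 65). It runs from minute 65 to 65 + 60 = minute 125.
Job 2 waits on job 1 (finishes minute 65, plus 25-minute gap → minute 90), so it starts at minute 90 and finishes at 90 + 25 = minute 115.
Job 3 needs all of job 2 (finishes minute 115); job 1 (finishes minute 65); job 4 (finishes minute 125). That puts its earliest start at minute 125; it finishes at 125 + 25 = minute 150.

Working backward from the deadline:
Nothing follows job 5; the deadline of minute 208 is its only limit. It must start by 208 − 10 = minute 198.
Since job 5 (must start by minute 198) depends on it, job 3 must finish by minute 198. Backing off its 25-minute duration gives a latest start of minute 173.
So job 3 can start as early as minute 125 and as late as minute 173, giving 173 − 125 = 48 minutes of slack.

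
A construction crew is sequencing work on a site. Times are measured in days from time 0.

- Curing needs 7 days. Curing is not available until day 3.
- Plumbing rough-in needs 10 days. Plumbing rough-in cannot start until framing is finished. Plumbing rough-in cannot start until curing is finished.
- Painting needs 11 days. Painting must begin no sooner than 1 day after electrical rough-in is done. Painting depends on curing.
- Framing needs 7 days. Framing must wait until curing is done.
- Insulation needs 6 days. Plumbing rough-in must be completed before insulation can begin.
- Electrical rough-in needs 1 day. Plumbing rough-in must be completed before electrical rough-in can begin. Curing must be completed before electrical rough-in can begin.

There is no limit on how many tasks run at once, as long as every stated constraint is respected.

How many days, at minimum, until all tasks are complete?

Curing cannot begin until its own release at day 3. It runs from day 3 to 3 + 7 = day 10.
After curing (finishes day 10), framing can start at day 10 and finishes at day 17.
Plumbing rough-in needs all of framing (finishes day 17); curing (finishes day 10). That puts its earliest start at day 17; it finishes at 17 + 10 = day 27.
After plumbing rough-in (finishes day 27), insulation can start at day 27 and finishes at day 33.
Electrical rough-in cannot start until plumbing rough-in (finishes day 27); curing (finishes day 10). The controlling bound is day 27, so electrical rough-in finishes at 27 + 1 = day 28.
Painting needs all of electrical rough-in (finishes day 28, plus 1-day gap → day 29); curing (finishes day 10). That puts its earliest start at day 29; it finishes at 29 + 11 = day 40.
All tasks are finished once the last one completes. Finish times: Curing at 10, Framing at 17, Plumbing rough-in at 27, Electrical rough-in at 28, Insulation at 33, Painting at 40. The latest is day 40.

40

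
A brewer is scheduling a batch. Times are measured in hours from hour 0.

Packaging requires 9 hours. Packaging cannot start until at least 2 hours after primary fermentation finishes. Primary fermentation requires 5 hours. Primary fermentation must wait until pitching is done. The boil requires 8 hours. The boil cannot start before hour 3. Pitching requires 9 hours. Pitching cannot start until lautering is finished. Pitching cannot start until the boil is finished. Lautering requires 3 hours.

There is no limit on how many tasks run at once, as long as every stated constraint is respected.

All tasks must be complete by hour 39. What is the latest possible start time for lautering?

Packaging has no dependents, so it just needs to finish by hour 39. Starting by 39 − 9 = hour 30 achieves that.
Primary fermentation feeds into packaging (must start by hour 30, minus 2-hour gap → hour 28); so primary fermentation must finish by hour 28 and therefore start by hour 23.
Since primary fermentation (must start by hour 23) depends on it, pitching must finish by hour 23. Backing off its 9-hour duration gives a latest start of hour 14.
Lautering must finish before pitching (must start by hour 14). With a 3-hour duration, lautering must start by 14 − 3 = hour 11.

11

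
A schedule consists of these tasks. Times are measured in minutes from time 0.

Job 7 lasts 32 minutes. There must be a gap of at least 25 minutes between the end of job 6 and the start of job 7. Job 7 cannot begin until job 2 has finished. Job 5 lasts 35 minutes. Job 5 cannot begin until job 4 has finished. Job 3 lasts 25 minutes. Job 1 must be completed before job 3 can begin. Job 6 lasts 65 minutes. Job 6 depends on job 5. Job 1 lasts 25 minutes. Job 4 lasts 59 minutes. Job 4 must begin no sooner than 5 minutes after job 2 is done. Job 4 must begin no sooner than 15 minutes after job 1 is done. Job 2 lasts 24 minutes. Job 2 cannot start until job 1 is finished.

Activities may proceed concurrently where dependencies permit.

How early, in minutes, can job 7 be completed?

270

Job 1 has no prerequisites, so it starts at minute 0 and finishes at minute 25.
Job 2 waits on job 1 (finishes minute 25), so it starts at minute 25 and finishes at 25 + 24 = minute 49.
Job 4 needs all of job 2 (finishes minute 49, plus 5-minute gap → minute 54); job 1 (finishes minute 25, plus 15-minute gap → minute 40). That puts its earliest start at minute 54; it finishes at 54 + 59 = minute 113.
After job 4 (finishes minute 113), job 5 can start at minute 113 and finishes at minute 148.
Job 6 cannot begin until job 5 (finishes minute 148). It runs from minute 148 to 148 + 65 = minute 213.
Job 7 needs all of job 6 (finishes minute 213, plus 25-minute gap → minute 238); job 2 (finishes minute 49). That puts its earliest start at minute 238; it finishes at 238 + 32 = minute 270.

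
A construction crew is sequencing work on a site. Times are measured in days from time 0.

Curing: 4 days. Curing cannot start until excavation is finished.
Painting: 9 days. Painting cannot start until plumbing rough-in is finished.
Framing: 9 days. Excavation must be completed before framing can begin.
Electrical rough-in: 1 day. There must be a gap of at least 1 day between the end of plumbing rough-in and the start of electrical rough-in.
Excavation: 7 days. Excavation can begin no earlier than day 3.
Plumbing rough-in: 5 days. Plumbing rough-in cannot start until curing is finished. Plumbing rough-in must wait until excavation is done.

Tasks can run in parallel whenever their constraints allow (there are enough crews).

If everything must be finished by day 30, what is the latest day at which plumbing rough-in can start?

16

Electrical rough-in must finish by day 30; it takes 1 day, so it must start by 30 − 1 = day 29.
Nothing follows painting; the deadline of day 30 is its only limit. It must start by 30 − 9 = day 21.
Plumbing rough-in has several dependents: electrical rough-in (must start by day 29, minus 1-day gap → day 28); painting (must start by day 21). The earliest of those limits is day 21, so plumbing rough-in must start by 21 − 5 = day 16.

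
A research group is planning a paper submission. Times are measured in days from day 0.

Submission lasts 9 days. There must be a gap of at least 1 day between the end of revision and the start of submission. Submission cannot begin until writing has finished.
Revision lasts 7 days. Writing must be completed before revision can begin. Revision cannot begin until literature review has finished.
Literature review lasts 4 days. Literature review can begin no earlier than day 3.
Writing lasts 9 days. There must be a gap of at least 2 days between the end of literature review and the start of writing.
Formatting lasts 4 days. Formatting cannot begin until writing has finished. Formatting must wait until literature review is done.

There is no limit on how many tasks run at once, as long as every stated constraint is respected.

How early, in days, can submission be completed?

Literature review waits on its own release at day 3, so it starts at day 3 and finishes at 3 + 4 = day 7.
Writing cannot begin until literature review (finishes day 7, plus 2-day gap → day 9). It runs from day 9 to 9 + 9 = day 18.
For revision: writing (finishes day 18); literature review (finishes day 7). Taking the maximum gives a start of day 18, and it finishes at 18 + 7 = day 25.
Submission has to wait for revision (finishes day 25, plus 1-day gap → day 26); writing (finishes day 18). The latest of these is day 26, so submission runs day 26 to 26 + 9 = day 35.

35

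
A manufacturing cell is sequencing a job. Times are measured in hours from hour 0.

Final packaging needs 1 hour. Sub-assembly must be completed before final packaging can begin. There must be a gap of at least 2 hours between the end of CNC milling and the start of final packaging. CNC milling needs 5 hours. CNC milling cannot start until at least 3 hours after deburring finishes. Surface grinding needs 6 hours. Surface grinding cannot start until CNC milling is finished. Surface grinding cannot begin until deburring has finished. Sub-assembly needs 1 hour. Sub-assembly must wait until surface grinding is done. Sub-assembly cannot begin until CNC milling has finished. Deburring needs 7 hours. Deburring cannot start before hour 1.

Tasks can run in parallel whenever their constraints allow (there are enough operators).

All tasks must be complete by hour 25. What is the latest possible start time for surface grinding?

17

To finish by hour 25, final packaging (duration 1) must start no later than hour 24.
Since final packaging (must start by hour 24) depends on it, sub-assembly must finish by hour 24. Backing off its 1-hour duration gives a latest start of hour 23.
Surface grinding feeds into sub-assembly (must start by hour 23); so surface grinding must finish by hour 23 and therefore start by hour 17.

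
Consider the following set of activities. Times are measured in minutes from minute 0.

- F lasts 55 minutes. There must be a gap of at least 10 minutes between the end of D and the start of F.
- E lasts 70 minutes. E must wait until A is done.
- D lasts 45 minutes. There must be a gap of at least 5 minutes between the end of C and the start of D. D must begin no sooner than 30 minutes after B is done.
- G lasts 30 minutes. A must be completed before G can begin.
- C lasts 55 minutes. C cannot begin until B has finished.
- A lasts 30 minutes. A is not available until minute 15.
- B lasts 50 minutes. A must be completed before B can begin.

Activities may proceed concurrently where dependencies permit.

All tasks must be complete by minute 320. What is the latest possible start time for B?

100

F has no dependents, so it just needs to finish by minute 320. Starting by 320 − 55 = minute 265 achieves that.
D has to be done before F (must start by minute 265, minus 10-minute gap → minute 255). That means finishing by minute 255, i.e. starting by 255 − 45 = minute 210.
C has to be done before D (must start by minute 210, minus 5-minute gap → minute 205). That means finishing by minute 205, i.e. starting by 205 − 55 = minute 150.
B has several dependents: C (must start by minute 150); D (must start by minute 210, minus 30-minute gap → minute 180). The earliest of those limits is minute 150, so B must start by 150 − 50 = minute 100.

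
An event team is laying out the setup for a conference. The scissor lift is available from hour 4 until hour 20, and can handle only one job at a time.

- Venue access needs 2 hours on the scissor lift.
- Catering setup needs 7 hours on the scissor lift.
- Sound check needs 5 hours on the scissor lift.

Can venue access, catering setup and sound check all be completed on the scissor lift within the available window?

The scissor lift window is 20 − 4 = 16 hours.
Running back to back, the jobs need 2 + 7 + 5 = 14 hours on the scissor lift.
Since 14 ≤ 16, they fit within the window.

Yes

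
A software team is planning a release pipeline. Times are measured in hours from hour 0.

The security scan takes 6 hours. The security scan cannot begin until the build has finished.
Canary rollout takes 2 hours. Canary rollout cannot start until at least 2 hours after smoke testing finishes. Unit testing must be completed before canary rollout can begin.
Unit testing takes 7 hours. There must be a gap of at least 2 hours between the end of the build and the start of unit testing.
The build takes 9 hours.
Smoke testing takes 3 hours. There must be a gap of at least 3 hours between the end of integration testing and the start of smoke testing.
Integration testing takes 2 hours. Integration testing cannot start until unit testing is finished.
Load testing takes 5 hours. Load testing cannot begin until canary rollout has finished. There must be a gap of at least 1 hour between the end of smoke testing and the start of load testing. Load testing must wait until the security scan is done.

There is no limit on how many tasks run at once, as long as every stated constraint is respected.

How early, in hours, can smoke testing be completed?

The build can start immediately at hour 0; it finishes at hour 9.
Unit testing cannot begin until the build (finishes hour 9, plus 2-hour gap → hour 11). It runs from hour 11 to 11 + 7 = hour 18.
Integration testing waits on unit testing (finishes hour 18), so it starts at hour 18 and finishes at 18 + 2 = hour 20.
After integration testing (finishes hour 20, plus 3-hour gap → hour 23), smoke testing can start at hour 23 and finishes at hour 26.

26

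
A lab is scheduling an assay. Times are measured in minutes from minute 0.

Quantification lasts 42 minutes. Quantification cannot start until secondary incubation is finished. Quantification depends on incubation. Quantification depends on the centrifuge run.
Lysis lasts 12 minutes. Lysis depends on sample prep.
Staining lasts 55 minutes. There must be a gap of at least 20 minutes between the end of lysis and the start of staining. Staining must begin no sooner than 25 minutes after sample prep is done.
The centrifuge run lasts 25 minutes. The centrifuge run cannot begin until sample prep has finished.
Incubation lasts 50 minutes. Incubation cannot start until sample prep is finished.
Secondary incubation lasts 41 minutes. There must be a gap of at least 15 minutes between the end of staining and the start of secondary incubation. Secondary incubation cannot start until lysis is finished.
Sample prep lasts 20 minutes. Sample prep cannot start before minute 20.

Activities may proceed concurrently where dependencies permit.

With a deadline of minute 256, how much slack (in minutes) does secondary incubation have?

Sample prep cannot begin until its own release at minute 20. It runs from minute 20 to 20 + 20 = minute 40.
Lysis waits on sample prep (finishes minute 40), so it starts at minute 40 and finishes at 40 + 12 = minute 52.
Staining cannot start until lysis (finishes minute 52, plus 20-minute gap → minute 72); sample prep (finishes minute 40, plus 25-minute gap → minute 65). The controlling bound is minute 72, so staining finishes at 72 + 55 = minute 127.
For secondary incubation: staining (finishes minute 127, plus 15-minute gap → minute 142); lysis (finishes minute 52). Taking the maximum gives a start of minute 142, and it finishes at 142 + 41 = minute 183.

Working backward from the deadline:
To finish by minute 256, quantification (duration 42) must start no later than minute 214.
Since quantification (must start by minute 214) depends on it, secondary incubation must finish by minute 214. Backing off its 41-minute duration gives a latest start of minute 173.
So secondary incubation can start as early as minute 142 and as late as minute 173, giving 173 − 142 = 31 minutes of slack.

31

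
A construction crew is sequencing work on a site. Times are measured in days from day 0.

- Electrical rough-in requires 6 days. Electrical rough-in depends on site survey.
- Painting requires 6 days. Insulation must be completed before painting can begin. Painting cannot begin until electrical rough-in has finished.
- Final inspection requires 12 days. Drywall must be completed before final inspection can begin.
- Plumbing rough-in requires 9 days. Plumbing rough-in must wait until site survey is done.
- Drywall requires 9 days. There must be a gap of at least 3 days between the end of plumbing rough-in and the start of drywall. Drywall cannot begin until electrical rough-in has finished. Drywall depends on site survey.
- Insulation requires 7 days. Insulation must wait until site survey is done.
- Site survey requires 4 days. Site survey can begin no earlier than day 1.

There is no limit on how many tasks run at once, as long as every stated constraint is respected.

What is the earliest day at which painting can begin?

After its own release at day 1, site survey can start at day 1 and finishes at day 5.
Insulation waits on site survey (finishes day 5), so it starts at day 5 and finishes at 5 + 7 = day 12.
Electrical rough-in waits on site survey (finishes day 5), so it starts at day 5 and finishes at 5 + 6 = day 11.
Painting waits on insulation (finishes day 12); electrical rough-in (finishes day 11). The latest of these is day 12, which is the earliest painting can start.

12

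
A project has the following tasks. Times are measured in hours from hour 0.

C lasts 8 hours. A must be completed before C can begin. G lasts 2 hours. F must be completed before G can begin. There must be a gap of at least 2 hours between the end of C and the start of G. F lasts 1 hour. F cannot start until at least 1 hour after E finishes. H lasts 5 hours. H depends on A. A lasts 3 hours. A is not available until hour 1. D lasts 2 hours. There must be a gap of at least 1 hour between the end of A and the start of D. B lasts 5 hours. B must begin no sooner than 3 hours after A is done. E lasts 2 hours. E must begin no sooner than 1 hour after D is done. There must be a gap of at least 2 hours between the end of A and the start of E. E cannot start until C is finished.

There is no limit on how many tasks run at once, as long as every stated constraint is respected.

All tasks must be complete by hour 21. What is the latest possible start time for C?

To finish by hour 21, G (duration 2) must start no later than hour 19.
F has to be done before G (must start by hour 19). That means finishing by hour 19, i.e. starting by 19 − 1 = hour 18.
E has to be done before F (must start by hour 18, minus 1-hour gap → hour 17). That means finishing by hour 17, i.e. starting by 17 − 2 = hour 15.
C must finish in time for E (must start by hour 15); G (must start by hour 19, minus 2-hour gap → hour 17). The tightest is hour 15, so C must start by 15 − 8 = hour 7.

7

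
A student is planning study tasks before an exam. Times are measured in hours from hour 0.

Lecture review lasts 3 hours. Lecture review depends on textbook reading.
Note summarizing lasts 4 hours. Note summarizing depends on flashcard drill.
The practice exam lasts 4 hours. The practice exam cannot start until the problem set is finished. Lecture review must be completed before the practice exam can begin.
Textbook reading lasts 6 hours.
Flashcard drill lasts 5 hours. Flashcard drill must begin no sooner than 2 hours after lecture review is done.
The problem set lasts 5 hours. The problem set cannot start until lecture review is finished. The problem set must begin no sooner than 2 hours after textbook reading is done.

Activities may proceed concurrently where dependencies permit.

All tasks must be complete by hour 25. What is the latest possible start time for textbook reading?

5

Nothing follows the practice exam; the deadline of hour 25 is its only limit. It must start by 25 − 4 = hour 21.
The problem set must finish before the practice exam (must start by hour 21). With a 5-hour duration, the problem set must start by 21 − 5 = hour 16.
To finish by hour 25, note summarizing (duration 4) must start no later than hour 21.
Flashcard drill has to be done before note summarizing (must start by hour 21). That means finishing by hour 21, i.e. starting by 21 − 5 = hour 16.
For lecture review: the problem set (must start by hour 16); flashcard drill (must start by hour 16, minus 2-hour gap → hour 14); the practice exam (must start by hour 21). The most restrictive is hour 14; with a 3-hour duration, lecture review must start by hour 11.
For textbook reading: lecture review (must start by hour 11); the problem set (must start by hour 16, minus 2-hour gap → hour 14). The most restrictive is hour 11; with a 6-hour duration, textbook reading must start by hour 5.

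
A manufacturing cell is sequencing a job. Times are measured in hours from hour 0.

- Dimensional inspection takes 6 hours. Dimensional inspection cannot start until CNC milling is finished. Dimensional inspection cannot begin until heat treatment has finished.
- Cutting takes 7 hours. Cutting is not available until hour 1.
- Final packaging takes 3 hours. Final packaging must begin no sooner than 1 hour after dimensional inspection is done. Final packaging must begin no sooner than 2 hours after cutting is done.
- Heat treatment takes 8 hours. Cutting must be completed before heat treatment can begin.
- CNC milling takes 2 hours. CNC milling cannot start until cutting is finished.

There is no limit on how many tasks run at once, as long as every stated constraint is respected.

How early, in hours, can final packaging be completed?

After its own release at hour 1, cutting can start at hour 1 and finishes at hour 8.
After cutting (finishes hour 8), heat treatment can start at hour 8 and finishes at hour 16.
CNC milling waits on cutting (finishes hour 8), so it starts at hour 8 and finishes at 8 + 2 = hour 10.
Dimensional inspection needs all of CNC milling (finishes hour 10); heat treatment (finishes hour 16). That puts its earliest start at hour 16; it finishes at 16 + 6 = hour 22.
Final packaging cannot start until dimensional inspection (finishes hour 22, plus 1-hour gap → hour 23); cutting (finishes hour 8, plus 2-hour gap → hour 10). The controlling bound is hour 23, so final packaging finishes at 23 + 3 = hour 26.

26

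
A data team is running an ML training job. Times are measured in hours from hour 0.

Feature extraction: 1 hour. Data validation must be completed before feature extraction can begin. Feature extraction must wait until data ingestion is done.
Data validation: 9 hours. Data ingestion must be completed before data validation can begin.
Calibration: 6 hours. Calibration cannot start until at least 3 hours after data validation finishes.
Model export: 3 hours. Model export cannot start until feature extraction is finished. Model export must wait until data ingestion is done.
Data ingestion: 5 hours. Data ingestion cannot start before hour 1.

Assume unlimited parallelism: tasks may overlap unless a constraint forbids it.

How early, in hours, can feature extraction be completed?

After its own release at hour 1, data ingestion can start at hour 1 and finishes at hour 6.
Data validation waits on data ingestion (finishes hour 6), so it starts at hour 6 and finishes at 6 + 9 = hour 15.
Feature extraction has to wait for data validation (finishes hour 15); data ingestion (finishes hour 6). The latest of these is hour 15, so feature extraction runs hour 15 to 15 + 1 = hour 16.

16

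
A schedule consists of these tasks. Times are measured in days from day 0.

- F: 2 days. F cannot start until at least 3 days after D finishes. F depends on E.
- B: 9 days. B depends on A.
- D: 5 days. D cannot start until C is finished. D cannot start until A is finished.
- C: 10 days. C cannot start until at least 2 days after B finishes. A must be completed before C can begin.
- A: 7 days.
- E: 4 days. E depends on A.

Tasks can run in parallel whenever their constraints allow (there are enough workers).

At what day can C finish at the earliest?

A can start immediately at day 0; it finishes at day 7.
B cannot begin until A (finishes day 7). It runs from day 7 to 7 + 9 = day 16.
C cannot start until B (finishes day 16, plus 2-day gap → day 18); A (finishes day 7). The controlling bound is day 18, so C finishes at 18 + 10 = day 28.

28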